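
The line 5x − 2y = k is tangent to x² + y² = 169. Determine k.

The line touches the circle iff its distance from (0, 0) is 13:
|5·0 − 2·0 − k| / √29 = 13
|k| = 13√29.

k = ±13√29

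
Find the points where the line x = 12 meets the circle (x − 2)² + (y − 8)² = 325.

The line gives x = 12. Substituting into the circle:
y² − 16y − 161 = 0
y = 23 or y = −7, giving (12, 23) and (12, −7).

(12, −7) and (12, 23)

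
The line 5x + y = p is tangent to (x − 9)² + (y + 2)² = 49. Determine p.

The line touches the circle iff its distance from (9, −2) is 7:
|5·9 + 1·(−2) − p| / √26 = 7
|p − (43)| = 7√26.

p = 43 ± 7√26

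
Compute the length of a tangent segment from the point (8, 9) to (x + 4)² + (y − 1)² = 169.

√39

Centre (−4, 1), r² = 169. |PO|² = (12)² + (8)² = 208.
The tangent meets the radius at right angles, so tangent² = |PO|² − r² = 208 − 169 = 39.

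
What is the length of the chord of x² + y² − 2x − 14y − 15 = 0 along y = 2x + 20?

The distance from (1, 7) to the line is 15/√5, and r² = 65.
Half the chord is √(r² − d²) = √(20), so the full chord is 4√5.

4√5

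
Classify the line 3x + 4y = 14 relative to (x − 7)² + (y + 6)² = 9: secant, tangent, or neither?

Substituting the line into the circle gives 25x² − 452x + 2084 = 0.
Δ = 204304 − 208400 = −4096.
No real roots: the line does not meet the circle.

neither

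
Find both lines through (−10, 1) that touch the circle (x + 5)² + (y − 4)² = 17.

x + 4y = −6 and 4x − y = −41

Write the tangent as mx − y + (1 − m·(−10)) = 0 and set its distance from the centre to √17:
[m·(5) − (3)]² = 17(m² + 1)
4m² − 15m − 4 = 0, so m = −1/4 or m = 4.
With m = −1/4: x + 4y = −6. With m = 4: 4x − y = −41.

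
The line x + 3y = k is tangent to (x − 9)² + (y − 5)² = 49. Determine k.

k = 24 ± 7√10

The line touches the circle iff its distance from (9, 5) is 7:
|1·9 + 3·5 − k| / √10 = 7
|k − (24)| = 7√10.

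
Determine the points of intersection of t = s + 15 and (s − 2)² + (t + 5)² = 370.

(−17, −2) and (−1, 14)

From the line, t = s + 15. Substituting:
2s² + 36s + 34 = 0  ⟹  s² + 18s + 17 = 0
s = −1 or s = −17, giving (−1, 14) and (−17, −2).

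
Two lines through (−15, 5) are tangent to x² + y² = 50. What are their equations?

A line y − (5) = m(x − (−15)) is tangent when its distance from (0, 0) is 5√2:
(15m − (−5))² = 50(m² + 1)
7m² + 6m − 1 = 0, so m = 1/7 or m = −1.
With m = 1/7: x − 7y = −50. With m = −1: x + y = −10.

x − 7y = −50 and x + y = −10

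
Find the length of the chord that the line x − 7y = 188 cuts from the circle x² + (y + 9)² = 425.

15√2

Centre (0, −9), r² = 425. Perpendicular distance d from centre to line = |−125| / √50 = 125/√50.
Chord = 2√(r² − d²) = 2·√(225/2) = 15√2.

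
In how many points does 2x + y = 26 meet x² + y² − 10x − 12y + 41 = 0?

1

Centre (5, 6), r² = 20. Distance² from centre to line = (−10)²/5 = 20.
Since d² = r², the line is tangent.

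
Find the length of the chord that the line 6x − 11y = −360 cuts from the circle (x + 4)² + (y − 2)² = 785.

2√157

From the line, y = (360 + 6x)/11. Substituting:
157x² + 5024x + 21195 = 0  ⟹  x² + 32x + 135 = 0
x = −5 or x = −27, giving (−5, 30) and (−27, 18).
|(−5, 30) − (−27, 18)| = √((22)² + (12)²) = 2√157.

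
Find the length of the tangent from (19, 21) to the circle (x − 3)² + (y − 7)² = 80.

Centre (3, 7), r² = 80. |PO|² = (16)² + (14)² = 452.
By the tangent–radius right angle, tangent length = √(|PO|² − r²) = √372 = 2√93.

2√93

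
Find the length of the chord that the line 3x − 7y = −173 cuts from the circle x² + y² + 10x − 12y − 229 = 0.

2√58

The distance from (−5, 6) to the line is 116/√58, and r² = 290.
Chord = 2√(r² − d²) = 2·√(58) = 2√58.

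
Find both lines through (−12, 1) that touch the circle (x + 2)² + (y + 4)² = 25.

y = 1 and 4x + 3y = −45

Let a tangent through (−12, 1) have slope m. Its distance from (−2, −4) must equal 5:
(10m − (−5))² = 25(m² + 1)
3m² + 4m = 0, so m = 0 or m = −4/3.
With m = 0: y = 1. With m = −4/3: 4x + 3y = −45.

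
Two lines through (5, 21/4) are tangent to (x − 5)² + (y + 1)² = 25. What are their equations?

A line y − (21/4) = m(x − (5)) is tangent when its distance from (5, −1) is 5:
[m·(0) − (−25/4)]² = 25(m² + 1)
16m² − 9 = 0, so m = −3/4 or m = 3/4.
Through (5, 21/4) these give 3x + 4y = 36 and 3x − 4y = −6.

3x + 4y = 36 and 3x − 4y = −6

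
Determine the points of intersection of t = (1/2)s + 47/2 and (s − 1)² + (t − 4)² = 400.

(−15, 16) and (1, 24)

From the line, t = (47 + s)/2. Substituting:
5s² + 70s − 75 = 0  ⟹  s² + 14s − 15 = 0
s = 1 or s = −15, giving (1, 24) and (−15, 16).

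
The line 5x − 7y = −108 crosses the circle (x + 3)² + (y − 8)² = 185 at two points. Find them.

Express y = (108 + 5x)/7 and substitute into the circle:
74x² + 814x − 5920 = 0  ⟹  x² + 11x − 80 = 0
x = 5 or x = −16, giving (5, 19) and (−16, 4).

(−16, 4) and (5, 19)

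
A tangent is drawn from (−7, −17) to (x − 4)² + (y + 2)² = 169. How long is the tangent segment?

√177

The centre is (4, −2) and r = 13. The square of the distance from P to the centre is 121 + 225 = 346.
The tangent meets the radius at right angles, so tangent² = |PO|² − r² = 346 − 169 = 177.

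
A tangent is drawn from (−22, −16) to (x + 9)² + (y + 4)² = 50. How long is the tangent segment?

With centre O = (−9, −4), |OP|² = 313 and r² = 50.
The tangent meets the radius at right angles, so tangent² = |PO|² − r² = 313 − 50 = 263.

√263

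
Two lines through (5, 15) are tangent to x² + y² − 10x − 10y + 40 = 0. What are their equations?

Write the tangent as mx − y + (15 − m·(5)) = 0 and set its distance from the centre to √10:
[m·(0) − (−10)]² = 10(m² + 1)
m² − 9 = 0, so m = −3 or m = 3.
With m = −3: 3x + y = 30. With m = 3: 3x − y = 0.

3x + y = 30 and 3x − y = 0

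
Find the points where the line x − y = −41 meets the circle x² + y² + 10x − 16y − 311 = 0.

(−21, 20) and (−17, 24)

Substitute y = x + 41:
2x² + 76x + 714 = 0  ⟹  x² + 38x + 357 = 0
x = −17 or x = −21, giving (−17, 24) and (−21, 20).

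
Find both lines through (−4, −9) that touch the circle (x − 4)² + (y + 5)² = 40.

Let a tangent through (−4, −9) have slope m. Its distance from (4, −5) must equal 2√10:
[m·(8) − (4)]² = 40(m² + 1)
3m² − 8m − 3 = 0, so m = 3 or m = −1/3.
Through (−4, −9) these give 3x − y = −3 and x + 3y = −31.

3x − y = −3 and x + 3y = −31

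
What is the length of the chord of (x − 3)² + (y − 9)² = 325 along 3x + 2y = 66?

The distance from (3, 9) to the line is 39/√13, and r² = 325.
Chord = 2√(r² − d²) = 2·√(208) = 8√13.

8√13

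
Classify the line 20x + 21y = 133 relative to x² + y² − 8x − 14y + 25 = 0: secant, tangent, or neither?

d² = (20·4 + 21·7 − (133))²/841 = 8836/841; r² = 40.
Since d² < r², the line cuts the circle twice.

secant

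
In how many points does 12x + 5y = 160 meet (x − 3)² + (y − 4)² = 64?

1

Substituting the line into the circle gives 169x² − 3510x + 18225 = 0.
Δ = 12320100 − 12320100 = 0.
A repeated root: the line is tangent.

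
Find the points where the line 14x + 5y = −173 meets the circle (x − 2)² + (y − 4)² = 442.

(−17, 13) and (−7, −15)

From the line, y = (−173 − 14x)/5. Substituting:
221x² + 5304x + 26299 = 0  ⟹  x² + 24x + 119 = 0
x = −7 or x = −17, giving (−7, −15) and (−17, 13).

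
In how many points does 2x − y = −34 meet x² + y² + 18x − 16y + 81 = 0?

Centre (−9, 8), r² = 64. Distance² from centre to line = (8)²/5 = 64/5.
Since d² < r², the line cuts the circle twice.

2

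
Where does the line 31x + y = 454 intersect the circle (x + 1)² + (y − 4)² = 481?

From the line, y = −31x + 454. Substituting:
962x² − 27898x + 202020 = 0  ⟹  x² − 29x + 210 = 0
x = 15 or x = 14, giving (15, −11) and (14, 20).

(14, 20) and (15, −11)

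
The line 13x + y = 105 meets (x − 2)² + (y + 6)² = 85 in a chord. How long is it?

√170

The distance from (2, −6) to the line is 85/√170, and r² = 85.
Chord = 2√(r² − d²) = 2·√(85/2) = √170.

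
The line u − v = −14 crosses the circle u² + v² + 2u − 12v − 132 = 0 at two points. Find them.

(−13, 1) and (4, 18)

Substitute v = u + 14:
2u² + 18u − 104 = 0  ⟹  u² + 9u − 52 = 0
u = 4 or u = −13, giving (4, 18) and (−13, 1).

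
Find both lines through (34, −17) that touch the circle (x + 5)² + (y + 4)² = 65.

A line y − (−17) = m(x − (34)) is tangent when its distance from (−5, −4) is √65:
(−39m − (13))² = 65(m² + 1)
56m² + 39m + 4 = 0, so m = −4/7 or m = −1/8.
Through (34, −17) these give 4x + 7y = 17 and x + 8y = −102.

4x + 7y = 17 and x + 8y = −102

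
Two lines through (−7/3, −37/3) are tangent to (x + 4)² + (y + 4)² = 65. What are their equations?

A line y − (−37/3) = m(x − (−7/3)) is tangent when its distance from (−4, −4) is √65:
(−5/3m − (25/3))² = 65(m² + 1)
56m² − 25m − 4 = 0, so m = −1/8 or m = 4/7.
Through (−7/3, −37/3) these give x + 8y = −101 and 4x − 7y = 77.

x + 8y = −101 and 4x − 7y = 77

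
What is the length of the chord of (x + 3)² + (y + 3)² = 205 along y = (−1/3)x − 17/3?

9√10

Centre (−3, −3), r² = 205. Perpendicular distance d from centre to line = |5| / √10 = 5/√10.
Half the chord is √(r² − d²) = √(405/2), so the full chord is 9√10.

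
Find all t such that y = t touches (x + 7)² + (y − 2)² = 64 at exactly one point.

For a tangent, require d(centre, line) = r = 8.
|0·(−7) + 1·2 − t| / √1 = 8
|t − (2)| = 8, so t = 10 or t = −6.

t = −6 or t = 10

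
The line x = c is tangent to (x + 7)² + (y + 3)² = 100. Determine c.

The line touches the circle iff its distance from (−7, −3) is 10:
|1·(−7) + 0·(−3) − c| / √1 = 10
|c − (−7)| = 10, so c = 3 or c = −17.

c = −17 or c = 3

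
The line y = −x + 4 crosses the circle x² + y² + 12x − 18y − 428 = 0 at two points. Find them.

From the line, y = −x + 4. Substituting:
2x² + 22x − 484 = 0  ⟹  x² + 11x − 242 = 0
x = 11 or x = −22, giving (11, −7) and (−22, 26).

(−22, 26) and (11, −7)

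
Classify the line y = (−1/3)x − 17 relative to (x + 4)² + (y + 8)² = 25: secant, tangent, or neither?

Substituting the line into the circle gives 10x² + 126x + 648 = 0.
Δ = 15876 − 25920 = −10044.
No real roots: the line does not meet the circle.

neither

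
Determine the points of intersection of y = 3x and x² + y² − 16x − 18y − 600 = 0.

From the line, y = 3x. Substituting:
10x² − 70x − 600 = 0  ⟹  x² − 7x − 60 = 0
x = 12 or x = −5, giving (12, 36) and (−5, −15).

(−5, −15) and (12, 36)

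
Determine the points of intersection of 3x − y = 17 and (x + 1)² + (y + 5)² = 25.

(3, −8) and (4, −5)

Substitute y = 3x − 17:
10x² − 70x + 120 = 0  ⟹  x² − 7x + 12 = 0
x = 4 or x = 3, giving (4, −5) and (3, −8).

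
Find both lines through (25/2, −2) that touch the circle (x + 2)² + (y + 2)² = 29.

A line y − (−2) = m(x − (25/2)) is tangent when its distance from (−2, −2) is √29:
(−29/2m − (0))² = 29(m² + 1)
25m² − 4 = 0, so m = −2/5 or m = 2/5.
With m = −2/5: 2x + 5y = 15. With m = 2/5: 2x − 5y = 35.

2x + 5y = 15 and 2x − 5y = 35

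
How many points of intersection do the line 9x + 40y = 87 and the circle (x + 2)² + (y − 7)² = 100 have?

d² = (9·(−2) + 40·7 − (87))²/1681 = 30625/1681; r² = 100.
Since d² < r², the line cuts the circle twice.

2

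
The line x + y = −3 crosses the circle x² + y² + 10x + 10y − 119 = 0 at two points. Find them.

Substitute y = −x − 3:
2x² + 6x − 140 = 0  ⟹  x² + 3x − 70 = 0
x = 7 or x = −10, giving (7, −10) and (−10, 7).

(−10, 7) and (7, −10)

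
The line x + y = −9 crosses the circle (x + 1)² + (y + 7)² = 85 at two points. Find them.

(−8, −1) and (5, −14)

From the line, y = −x − 9. Substituting:
2x² + 6x − 80 = 0  ⟹  x² + 3x − 40 = 0
x = 5 or x = −8, giving (5, −14) and (−8, −1).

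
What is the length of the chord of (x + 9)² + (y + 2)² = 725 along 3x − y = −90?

Substitute y = 3x + 90:
10x² + 570x + 7820 = 0  ⟹  x² + 57x + 782 = 0
x = −23 or x = −34, giving (−23, 21) and (−34, −12).
Chord length = distance between (−23, 21) and (−34, −12) = √1210 = 11√10.

11√10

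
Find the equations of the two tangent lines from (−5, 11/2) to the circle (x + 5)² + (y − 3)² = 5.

x + 2y = 6 and x − 2y = −16

Write the tangent as mx − y + (11/2 − m·(−5)) = 0 and set its distance from the centre to √5:
[m·(0) − (−5/2)]² = 5(m² + 1)
4m² − 1 = 0, so m = −1/2 or m = 1/2.
With m = −1/2: x + 2y = 6. With m = 1/2: x − 2y = −16.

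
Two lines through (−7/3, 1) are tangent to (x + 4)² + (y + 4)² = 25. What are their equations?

A line y − (1) = m(x − (−7/3)) is tangent when its distance from (−4, −4) is 5:
[m·(−5/3) − (−5)]² = 25(m² + 1)
4m² + 3m = 0, so m = 0 or m = −3/4.
Through (−7/3, 1) these give y = 1 and 3x + 4y = −3.

y = 1 and 3x + 4y = −3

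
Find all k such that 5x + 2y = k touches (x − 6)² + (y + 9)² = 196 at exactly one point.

For a tangent, require d(centre, line) = r = 14.
|5·6 + 2·(−9) − k| / √29 = 14
|k − (12)| = 14√29.

k = 12 ± 14√29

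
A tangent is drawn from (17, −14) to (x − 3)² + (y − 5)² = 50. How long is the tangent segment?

13√3

With centre O = (3, 5), |OP|² = 557 and r² = 50.
By the tangent–radius right angle, tangent length = √(|PO|² − r²) = √507 = 13√3.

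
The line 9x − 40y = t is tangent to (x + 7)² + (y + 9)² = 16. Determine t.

t = 133 or t = 461

The line touches the circle iff its distance from (−7, −9) is 4:
|9·(−7) − 40·(−9) − t| / √1681 = 4
|t − (297)| = 4·41, so t = 461 or t = 133.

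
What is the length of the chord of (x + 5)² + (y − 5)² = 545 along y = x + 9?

33√2

The distance from (−5, 5) to the line is 1/√2, and r² = 545.
Chord = 2√(r² − d²) = 2·√(1089/2) = 33√2.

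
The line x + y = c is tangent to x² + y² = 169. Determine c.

The line touches the circle iff its distance from (0, 0) is 13:
|1·0 + 1·0 − c| / √2 = 13
|c| = 13√2.

c = ±13√2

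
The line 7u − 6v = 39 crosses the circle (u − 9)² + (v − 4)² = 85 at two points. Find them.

(3, −3) and (15, 11)

Substitute v = (−39 + 7u)/6:
85u² − 1530u + 3825 = 0  ⟹  u² − 18u + 45 = 0
u = 15 or u = 3, giving (15, 11) and (3, −3).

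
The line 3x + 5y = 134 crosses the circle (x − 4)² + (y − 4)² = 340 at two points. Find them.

Express y = (134 − 3x)/5 and substitute into the circle:
34x² − 884x + 4896 = 0  ⟹  x² − 26x + 144 = 0
x = 18 or x = 8, giving (18, 16) and (8, 22).

(8, 22) and (18, 16)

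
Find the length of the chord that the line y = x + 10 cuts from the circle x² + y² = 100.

10√2

The distance from (0, 0) to the line is 10/√2, and r² = 100.
Chord = 2√(r² − d²) = 2·√(50) = 10√2.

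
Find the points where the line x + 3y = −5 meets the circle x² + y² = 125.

(−11, 2) and (10, −5)

Substitute y = (−5 − x)/3:
10x² + 10x − 1100 = 0  ⟹  x² + x − 110 = 0
x = 10 or x = −11, giving (10, −5) and (−11, 2).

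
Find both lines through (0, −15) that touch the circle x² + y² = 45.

2x − y = 15 and 2x + y = −15

Write the tangent as mx − y + (−15 − m·(0)) = 0 and set its distance from the centre to 3√5:
[m·(0) − (15)]² = 45(m² + 1)
m² − 4 = 0, so m = 2 or m = −2.
With m = 2: 2x − y = 15. With m = −2: 2x + y = −15.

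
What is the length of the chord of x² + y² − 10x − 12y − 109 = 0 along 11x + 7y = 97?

The distance from (5, 6) to the line is 0/√170, and r² = 170.
Chord = 2√(r² − d²) = 2·√(170) = 2√170.

2√170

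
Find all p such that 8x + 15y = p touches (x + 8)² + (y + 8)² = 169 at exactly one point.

p = −405 or p = 37

Tangency holds when the distance from the centre (−8, −8) to the line equals the radius 13:
|8·(−8) + 15·(−8) − p| / √289 = 13
|p − (−184)| = 13·17, so p = 37 or p = −405.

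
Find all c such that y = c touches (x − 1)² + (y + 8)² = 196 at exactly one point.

The line touches the circle iff its distance from (1, −8) is 14:
|0·1 + 1·(−8) − c| / √1 = 14
|c − (−8)| = 14, so c = 6 or c = −22.

c = −22 or c = 6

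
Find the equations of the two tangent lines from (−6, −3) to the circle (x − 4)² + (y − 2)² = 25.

4x − 3y = −15 and y = −3

Write the tangent as mx − y + (−3 − m·(−6)) = 0 and set its distance from the centre to 5:
[m·(10) − (5)]² = 25(m² + 1)
3m² − 4m = 0, so m = 4/3 or m = 0.
Through (−6, −3) these give 4x − 3y = −15 and y = −3.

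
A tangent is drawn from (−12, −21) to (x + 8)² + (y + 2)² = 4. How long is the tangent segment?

√373

Centre (−8, −2), r² = 4. |PO|² = (−4)² + (−19)² = 377.
By the tangent–radius right angle, tangent length = √(|PO|² − r²) = √373.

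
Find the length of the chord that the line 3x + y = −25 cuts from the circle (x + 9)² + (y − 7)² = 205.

Express y = −3x − 25 and substitute into the circle:
10x² + 210x + 900 = 0  ⟹  x² + 21x + 90 = 0
x = −6 or x = −15, giving (−6, −7) and (−15, 20).
Chord length = distance between (−6, −7) and (−15, 20) = √810 = 9√10.

9√10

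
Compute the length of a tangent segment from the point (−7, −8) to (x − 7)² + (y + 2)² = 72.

4√10

The centre is (7, −2) and r = 6√2. The square of the distance from P to the centre is 196 + 36 = 232.
Power of the point: PT² = |PO|² − r² = 160, so PT = 4√10.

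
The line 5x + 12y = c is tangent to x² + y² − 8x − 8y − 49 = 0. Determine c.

c = −49 or c = 185

Tangency holds when the distance from the centre (4, 4) to the line equals the radius 9:
|5·4 + 12·4 − c| / √169 = 9
|c − (68)| = 9·13, so c = 185 or c = −49.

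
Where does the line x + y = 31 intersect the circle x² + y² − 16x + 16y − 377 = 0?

(20, 11) and (27, 4)

Express y = −x + 31 and substitute into the circle:
2x² − 94x + 1080 = 0  ⟹  x² − 47x + 540 = 0
x = 27 or x = 20, giving (27, 4) and (20, 11).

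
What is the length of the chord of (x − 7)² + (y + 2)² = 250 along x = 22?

10

Centre (7, −2), r² = 250. Perpendicular distance d from centre to line = |−15| / √1 = 15.
Chord = 2√(r² − d²) = 2·√(25) = 10.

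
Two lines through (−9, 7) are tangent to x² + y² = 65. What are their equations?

Let a tangent through (−9, 7) have slope m. Its distance from (0, 0) must equal √65:
[m·(9) − (−7)]² = 65(m² + 1)
8m² + 63m − 8 = 0, so m = −8 or m = 1/8.
Through (−9, 7) these give 8x + y = −65 and x − 8y = −65.

8x + y = −65 and x − 8y = −65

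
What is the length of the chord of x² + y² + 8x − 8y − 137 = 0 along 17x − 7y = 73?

13√2

From the line, y = (−73 + 17x)/7. Substituting:
338x² − 3042x + 2704 = 0  ⟹  x² − 9x + 8 = 0
x = 8 or x = 1, giving (8, 9) and (1, −8).
Chord length = distance between (8, 9) and (1, −8) = √338 = 13√2.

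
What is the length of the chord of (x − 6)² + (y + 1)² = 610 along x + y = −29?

8√2

Centre (6, −1), r² = 610. Perpendicular distance d from centre to line = |34| / √2 = 34/√2.
Chord = 2√(r² − d²) = 2·√(32) = 8√2.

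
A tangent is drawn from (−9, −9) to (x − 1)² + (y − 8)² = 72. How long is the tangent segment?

√317

Centre (1, 8), r² = 72. |PO|² = (−10)² + (−17)² = 389.
The tangent meets the radius at right angles, so tangent² = |PO|² − r² = 389 − 72 = 317.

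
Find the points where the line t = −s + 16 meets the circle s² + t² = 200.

Substitute t = −s + 16:
2s² − 32s + 56 = 0  ⟹  s² − 16s + 28 = 0
s = 14 or s = 2, giving (14, 2) and (2, 14).

(2, 14) and (14, 2)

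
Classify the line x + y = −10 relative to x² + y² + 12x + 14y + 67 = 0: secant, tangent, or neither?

d² = (1·(−6) + 1·(−7) − (−10))²/2 = 9/2; r² = 18.
Since d² < r², the line cuts the circle twice.

secant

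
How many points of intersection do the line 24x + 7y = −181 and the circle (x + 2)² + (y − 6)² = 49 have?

1

Substituting the line into the circle gives 625x² + 10900x + 47524 = 0.
Discriminant = (10900)² − 4·625·(47524) = 0.
A repeated root: the line is tangent.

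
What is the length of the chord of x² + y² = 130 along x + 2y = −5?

From the line, y = (−5 − x)/2. Substituting:
5x² + 10x − 495 = 0  ⟹  x² + 2x − 99 = 0
x = 9 or x = −11, giving (9, −7) and (−11, 3).
|(9, −7) − (−11, 3)| = √((20)² + (−10)²) = 10√5.

10√5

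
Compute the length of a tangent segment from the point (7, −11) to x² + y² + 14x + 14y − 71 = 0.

With centre O = (−7, −7), |OP|² = 212 and r² = 169.
By the tangent–radius right angle, tangent length = √(|PO|² − r²) = √43.

√43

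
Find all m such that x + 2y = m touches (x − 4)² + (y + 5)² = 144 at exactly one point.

m = −6 ± 12√5

The line touches the circle iff its distance from (4, −5) is 12:
|1·4 + 2·(−5) − m| / √5 = 12
|m − (−6)| = 12√5.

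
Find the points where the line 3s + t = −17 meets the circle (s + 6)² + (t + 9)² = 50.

(−5, −2) and (−1, −14)

Substitute t = −3s − 17:
10s² + 60s + 50 = 0  ⟹  s² + 6s + 5 = 0
s = −1 or s = −5, giving (−1, −14) and (−5, −2).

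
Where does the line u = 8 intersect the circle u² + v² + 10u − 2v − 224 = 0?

The line gives u = 8. Substituting into the circle:
v² − 2v − 80 = 0
v = 10 or v = −8, giving (8, 10) and (8, −8).

(8, −8) and (8, 10)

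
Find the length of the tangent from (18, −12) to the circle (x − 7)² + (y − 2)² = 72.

The centre is (7, 2) and r = 6√2. The square of the distance from P to the centre is 121 + 196 = 317.
The tangent meets the radius at right angles, so tangent² = |PO|² − r² = 317 − 72 = 245.

7√5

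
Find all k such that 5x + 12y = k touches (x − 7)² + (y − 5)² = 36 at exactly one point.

Tangency holds when the distance from the centre (7, 5) to the line equals the radius 6:
|5·7 + 12·5 − k| / √169 = 6
|k − (95)| = 6·13, so k = 173 or k = 17.

k = 17 or k = 173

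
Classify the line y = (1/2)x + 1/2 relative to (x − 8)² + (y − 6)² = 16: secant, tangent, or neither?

secant

Substituting the line into the circle gives 5x² − 86x + 313 = 0.
Δ = 7396 − 6260 = 1136.
Two real roots: the line is a secant.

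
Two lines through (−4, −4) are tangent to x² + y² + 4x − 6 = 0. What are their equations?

Let a tangent through (−4, −4) have slope m. Its distance from (−2, 0) must equal √10:
(2m − (4))² = 10(m² + 1)
3m² + 8m − 3 = 0, so m = 1/3 or m = −3.
Through (−4, −4) these give x − 3y = 8 and 3x + y = −16.

x − 3y = 8 and 3x + y = −16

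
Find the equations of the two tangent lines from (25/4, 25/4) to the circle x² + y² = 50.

A line y − (25/4) = m(x − (25/4)) is tangent when its distance from (0, 0) is 5√2:
(−25/4m − (−25/4))² = 50(m² + 1)
7m² + 50m + 7 = 0, so m = −7 or m = −1/7.
With m = −7: 7x + y = 50. With m = −1/7: x + 7y = 50.

7x + y = 50 and x + 7y = 50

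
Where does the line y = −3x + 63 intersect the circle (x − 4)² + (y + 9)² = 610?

Express y = −3x + 63 and substitute into the circle:
10x² − 440x + 4590 = 0  ⟹  x² − 44x + 459 = 0
x = 27 or x = 17, giving (27, −18) and (17, 12).

(17, 12) and (27, −18)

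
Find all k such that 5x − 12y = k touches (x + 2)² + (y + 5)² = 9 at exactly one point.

k = 11 or k = 89

Tangency holds when the distance from the centre (−2, −5) to the line equals the radius 3:
|5·(−2) − 12·(−5) − k| / √169 = 3
|k − (50)| = 3·13, so k = 89 or k = 11.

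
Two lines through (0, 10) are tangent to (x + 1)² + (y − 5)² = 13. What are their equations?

2x − 3y = −30 and 3x + 2y = 20

Let a tangent through (0, 10) have slope m. Its distance from (−1, 5) must equal √13:
[m·(−1) − (−5)]² = 13(m² + 1)
6m² + 5m − 6 = 0, so m = 2/3 or m = −3/2.
Through (0, 10) these give 2x − 3y = −30 and 3x + 2y = 20.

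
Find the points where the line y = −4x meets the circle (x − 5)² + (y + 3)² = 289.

Express y = −4x and substitute into the circle:
17x² − 34x − 255 = 0  ⟹  x² − 2x − 15 = 0
x = 5 or x = −3, giving (5, −20) and (−3, 12).

(−3, 12) and (5, −20)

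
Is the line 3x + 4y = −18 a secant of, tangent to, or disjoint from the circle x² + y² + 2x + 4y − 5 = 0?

secant

Centre (−1, −2), r² = 10. Distance² from centre to line = (7)²/25 = 49/25.
Since d² < r², the line cuts the circle twice.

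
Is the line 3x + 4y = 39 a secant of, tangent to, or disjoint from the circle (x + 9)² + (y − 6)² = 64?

disjoint

Substituting the line into the circle gives 25x² + 198x + 497 = 0.
Δ = 39204 − 49700 = −10496.
No real roots: the line does not meet the circle.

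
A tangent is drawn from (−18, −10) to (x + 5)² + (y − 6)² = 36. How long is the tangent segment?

√389

The centre is (−5, 6) and r = 6. The square of the distance from P to the centre is 169 + 256 = 425.
Power of the point: PT² = |PO|² − r² = 389, so PT = √389.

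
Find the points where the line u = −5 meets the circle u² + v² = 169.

(−5, −12) and (−5, 12)

The line gives u = −5. Substituting into the circle:
v² − 144 = 0
v = 12 or v = −12, giving (−5, 12) and (−5, −12).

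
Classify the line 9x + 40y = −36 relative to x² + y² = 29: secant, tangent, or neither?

secant

Substituting the line into the circle gives 1681x² + 648x − 45104 = 0.
Δ = 419904 − (−303279296) = 303699200.
Two real roots: the line is a secant.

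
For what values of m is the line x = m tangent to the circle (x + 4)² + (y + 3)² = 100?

Tangency holds when the distance from the centre (−4, −3) to the line equals the radius 10:
|1·(−4) + 0·(−3) − m| / √1 = 10
|m − (−4)| = 10, so m = 6 or m = −14.

m = −14 or m = 6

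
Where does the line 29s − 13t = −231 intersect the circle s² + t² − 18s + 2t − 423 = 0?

Substitute t = (231 + 29s)/13:
1010s² + 11110s − 12120 = 0  ⟹  s² + 11s − 12 = 0
s = 1 or s = −12, giving (1, 20) and (−12, −9).

(−12, −9) and (1, 20)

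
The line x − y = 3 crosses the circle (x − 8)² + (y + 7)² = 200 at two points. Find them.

(−6, −9) and (10, 7)

From the line, y = x − 3. Substituting:
2x² − 8x − 120 = 0  ⟹  x² − 4x − 60 = 0
x = 10 or x = −6, giving (10, 7) and (−6, −9).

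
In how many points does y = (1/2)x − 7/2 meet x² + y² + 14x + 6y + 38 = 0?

Substituting the line into the circle gives 5x² + 54x + 117 = 0.
Discriminant = (54)² − 4·5·(117) = 576 > 0.
Two real roots: the line is a secant.

2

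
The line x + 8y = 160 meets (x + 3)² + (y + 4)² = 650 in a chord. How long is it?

2√65

From the line, y = (160 − x)/8. Substituting:
65x² − 4160 = 0  ⟹  x² − 64 = 0
x = 8 or x = −8, giving (8, 19) and (−8, 21).
Chord length = distance between (8, 19) and (−8, 21) = √260 = 2√65.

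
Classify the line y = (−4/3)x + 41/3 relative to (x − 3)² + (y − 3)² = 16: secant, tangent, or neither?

tangent

d² = (4·3 + 3·3 − (41))²/25 = 16; r² = 16.
Since d² = r², the line is tangent.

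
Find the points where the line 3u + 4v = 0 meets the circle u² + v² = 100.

(−8, 6) and (8, −6)

From the line, v = (−3u)/4. Substituting:
25u² − 1600 = 0  ⟹  u² − 64 = 0
u = 8 or u = −8, giving (8, −6) and (−8, 6).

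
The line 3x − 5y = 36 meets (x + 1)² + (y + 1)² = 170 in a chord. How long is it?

Substitute y = (−36 + 3x)/5:
34x² − 136x − 3264 = 0  ⟹  x² − 4x − 96 = 0
x = 12 or x = −8, giving (12, 0) and (−8, −12).
|(12, 0) − (−8, −12)| = √((20)² + (12)²) = 4√34.

4√34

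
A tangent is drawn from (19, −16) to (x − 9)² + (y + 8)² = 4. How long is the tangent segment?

With centre O = (9, −8), |OP|² = 164 and r² = 4.
Power of the point: PT² = |PO|² − r² = 160, so PT = 4√10.

4√10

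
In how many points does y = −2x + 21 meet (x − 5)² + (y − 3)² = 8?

Centre (5, 3), r² = 8. Distance² from centre to line = (−8)²/5 = 64/5.
Since d² > r², the line lies outside the circle.

0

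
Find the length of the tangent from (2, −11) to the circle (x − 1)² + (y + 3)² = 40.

5

With centre O = (1, −3), |OP|² = 65 and r² = 40.
The tangent meets the radius at right angles, so tangent² = |PO|² − r² = 65 − 40 = 25.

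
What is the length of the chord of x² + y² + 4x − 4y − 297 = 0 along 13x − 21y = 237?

Centre (−2, 2), r² = 305. Perpendicular distance d from centre to line = |−305| / √610 = 305/√610.
Half the chord is √(r² − d²) = √(305/2), so the full chord is √610.

√610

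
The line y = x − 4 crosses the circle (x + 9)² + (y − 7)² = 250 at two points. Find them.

(−4, −8) and (6, 2)

Substitute y = x − 4:
2x² − 4x − 48 = 0  ⟹  x² − 2x − 24 = 0
x = 6 or x = −4, giving (6, 2) and (−4, −8).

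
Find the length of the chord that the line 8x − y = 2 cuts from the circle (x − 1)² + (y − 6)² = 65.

2√65

Centre (1, 6), r² = 65. Perpendicular distance d from centre to line = |0| / √65 = 0/√65.
Chord = 2√(r² − d²) = 2·√(65) = 2√65.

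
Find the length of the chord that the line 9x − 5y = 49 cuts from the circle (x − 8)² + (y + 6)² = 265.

3√106

Centre (8, −6), r² = 265. Perpendicular distance d from centre to line = |53| / √106 = 53/√106.
Chord = 2√(r² − d²) = 2·√(477/2) = 3√106.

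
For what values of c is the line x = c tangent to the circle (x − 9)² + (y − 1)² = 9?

c = 6 or c = 12

For a tangent, require d(centre, line) = r = 3.
|1·9 + 0·1 − c| / √1 = 3
|c − (9)| = 3, so c = 12 or c = 6.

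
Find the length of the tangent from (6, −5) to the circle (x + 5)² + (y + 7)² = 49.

With centre O = (−5, −7), |OP|² = 125 and r² = 49.
Power of the point: PT² = |PO|² − r² = 76, so PT = 2√19.

2√19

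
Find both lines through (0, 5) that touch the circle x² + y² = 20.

x + 2y = 10 and x − 2y = −10

Let a tangent through (0, 5) have slope m. Its distance from (0, 0) must equal 2√5:
(0m − (−5))² = 20(m² + 1)
4m² − 1 = 0, so m = −1/2 or m = 1/2.
With m = −1/2: x + 2y = 10. With m = 1/2: x − 2y = −10.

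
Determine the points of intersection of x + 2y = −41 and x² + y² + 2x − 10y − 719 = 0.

(−25, −8) and (3, −22)

Express y = (−41 − x)/2 and substitute into the circle:
5x² + 110x − 375 = 0  ⟹  x² + 22x − 75 = 0
x = 3 or x = −25, giving (3, −22) and (−25, −8).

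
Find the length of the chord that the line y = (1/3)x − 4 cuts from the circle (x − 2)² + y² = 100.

Centre (2, 0), r² = 100. Perpendicular distance d from centre to line = |−10| / √10 = 10/√10.
Chord = 2√(r² − d²) = 2·√(90) = 6√10.

6√10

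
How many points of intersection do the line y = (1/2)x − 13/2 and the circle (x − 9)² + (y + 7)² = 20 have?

1

Centre (9, −7), r² = 20. Distance² from centre to line = (10)²/5 = 20.
Since d² = r², the line is tangent.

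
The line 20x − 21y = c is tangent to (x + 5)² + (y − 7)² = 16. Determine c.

c = −363 or c = −131

For a tangent, require d(centre, line) = r = 4.
|20·(−5) − 21·7 − c| / √841 = 4
|c − (−247)| = 4·29, so c = −131 or c = −363.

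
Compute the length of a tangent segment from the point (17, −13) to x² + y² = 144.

The centre is (0, 0) and r = 12. The square of the distance from P to the centre is 289 + 169 = 458.
By the tangent–radius right angle, tangent length = √(|PO|² − r²) = √314.

√314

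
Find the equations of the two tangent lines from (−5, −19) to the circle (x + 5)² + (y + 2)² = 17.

Write the tangent as mx − y + (−19 − m·(−5)) = 0 and set its distance from the centre to √17:
(0m − (17))² = 17(m² + 1)
m² − 16 = 0, so m = −4 or m = 4.
With m = −4: 4x + y = −39. With m = 4: 4x − y = −1.

4x + y = −39 and 4x − y = −1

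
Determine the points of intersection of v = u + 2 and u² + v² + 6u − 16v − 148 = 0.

(−8, −6) and (11, 13)

Express v = u + 2 and substitute into the circle:
2u² − 6u − 176 = 0  ⟹  u² − 3u − 88 = 0
u = 11 or u = −8, giving (11, 13) and (−8, −6).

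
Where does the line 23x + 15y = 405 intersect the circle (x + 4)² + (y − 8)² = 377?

(0, 27) and (15, 4)

Substitute y = (405 − 23x)/15:
754x² − 11310x = 0  ⟹  x² − 15x = 0
x = 15 or x = 0, giving (15, 4) and (0, 27).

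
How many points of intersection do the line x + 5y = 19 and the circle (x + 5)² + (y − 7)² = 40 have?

2

Centre (−5, 7), r² = 40. Distance² from centre to line = (11)²/26 = 121/26.
Since d² < r², the line cuts the circle twice.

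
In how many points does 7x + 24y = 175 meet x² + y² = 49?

Substituting the line into the circle gives 625x² − 2450x + 2401 = 0.
Discriminant = (−2450)² − 4·625·(2401) = 0.
A repeated root: the line is tangent.

1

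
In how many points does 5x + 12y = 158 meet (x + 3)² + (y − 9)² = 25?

1

d² = (5·(−3) + 12·9 − (158))²/169 = 25; r² = 25.
Since d² = r², the line is tangent.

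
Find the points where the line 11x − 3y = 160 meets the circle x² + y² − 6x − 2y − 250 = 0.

Substitute y = (−160 + 11x)/3:
130x² − 3640x + 24310 = 0  ⟹  x² − 28x + 187 = 0
x = 17 or x = 11, giving (17, 9) and (11, −13).

(11, −13) and (17, 9)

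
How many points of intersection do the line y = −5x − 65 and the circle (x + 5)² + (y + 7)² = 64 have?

d² = (5·(−5) + 1·(−7) − (−65))²/26 = 1089/26; r² = 64.
Since d² < r², the line cuts the circle twice.

2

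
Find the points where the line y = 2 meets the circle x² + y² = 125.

(−11, 2) and (11, 2)

From the line, y = 2. Substituting:
x² − 121 = 0
x = 11 or x = −11, giving (11, 2) and (−11, 2).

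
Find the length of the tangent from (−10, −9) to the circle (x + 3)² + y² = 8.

√122

The centre is (−3, 0) and r = 2√2. The square of the distance from P to the centre is 49 + 81 = 130.
By the tangent–radius right angle, tangent length = √(|PO|² − r²) = √122.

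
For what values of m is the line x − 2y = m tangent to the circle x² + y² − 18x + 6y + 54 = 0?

m = 15 ± 6√5

For a tangent, require d(centre, line) = r = 6.
|1·9 − 2·(−3) − m| / √5 = 6
|m − (15)| = 6√5.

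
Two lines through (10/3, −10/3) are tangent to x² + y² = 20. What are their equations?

2x − y = 10 and x − 2y = 10

Let a tangent through (10/3, −10/3) have slope m. Its distance from (0, 0) must equal 2√5:
[m·(−10/3) − (10/3)]² = 20(m² + 1)
2m² − 5m + 2 = 0, so m = 2 or m = 1/2.
Through (10/3, −10/3) these give 2x − y = 10 and x − 2y = 10.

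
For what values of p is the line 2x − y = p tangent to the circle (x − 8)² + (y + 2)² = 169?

For a tangent, require d(centre, line) = r = 13.
|2·8 − 1·(−2) − p| / √5 = 13
|p − (18)| = 13√5.

p = 18 ± 13√5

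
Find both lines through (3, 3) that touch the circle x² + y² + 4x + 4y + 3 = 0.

Let a tangent through (3, 3) have slope m. Its distance from (−2, −2) must equal √5:
[m·(−5) − (−5)]² = 5(m² + 1)
2m² − 5m + 2 = 0, so m = 1/2 or m = 2.
With m = 1/2: x − 2y = −3. With m = 2: 2x − y = 3.

x − 2y = −3 and 2x − y = 3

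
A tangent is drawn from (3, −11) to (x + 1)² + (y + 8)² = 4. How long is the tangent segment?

With centre O = (−1, −8), |OP|² = 25 and r² = 4.
The tangent meets the radius at right angles, so tangent² = |PO|² − r² = 25 − 4 = 21.

√21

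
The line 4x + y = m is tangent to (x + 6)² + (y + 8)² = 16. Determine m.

Tangency holds when the distance from the centre (−6, −8) to the line equals the radius 4:
|4·(−6) + 1·(−8) − m| / √17 = 4
|m − (−32)| = 4√17.

m = −32 ± 4√17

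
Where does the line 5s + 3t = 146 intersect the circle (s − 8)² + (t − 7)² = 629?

Substitute t = (146 − 5s)/3:
34s² − 1394s + 10540 = 0  ⟹  s² − 41s + 310 = 0
s = 31 or s = 10, giving (31, −3) and (10, 32).

(10, 32) and (31, −3)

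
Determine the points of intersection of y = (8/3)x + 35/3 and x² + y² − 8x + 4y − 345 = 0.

(−10, −15) and (2, 17)

Express y = (35 + 8x)/3 and substitute into the circle:
73x² + 584x − 1460 = 0  ⟹  x² + 8x − 20 = 0
x = 2 or x = −10, giving (2, 17) and (−10, −15).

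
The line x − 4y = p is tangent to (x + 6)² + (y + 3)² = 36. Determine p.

p = 6 ± 6√17

For a tangent, require d(centre, line) = r = 6.
|1·(−6) − 4·(−3) − p| / √17 = 6
|p − (6)| = 6√17.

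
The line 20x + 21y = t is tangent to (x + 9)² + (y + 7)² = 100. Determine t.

The line touches the circle iff its distance from (−9, −7) is 10:
|20·(−9) + 21·(−7) − t| / √841 = 10
|t − (−327)| = 10·29, so t = −37 or t = −617.

t = −617 or t = −37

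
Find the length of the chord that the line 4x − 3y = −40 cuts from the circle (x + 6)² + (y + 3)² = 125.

Centre (−6, −3), r² = 125. Perpendicular distance d from centre to line = |25| / √25 = 25/√25.
Half the chord is √(r² − d²) = √(100), so the full chord is 20.

20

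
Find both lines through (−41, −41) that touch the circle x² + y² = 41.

4x − 5y = 41 and 5x − 4y = −41

A line y − (−41) = m(x − (−41)) is tangent when its distance from (0, 0) is √41:
[m·(41) − (41)]² = 41(m² + 1)
20m² − 41m + 20 = 0, so m = 4/5 or m = 5/4.
With m = 4/5: 4x − 5y = 41. With m = 5/4: 5x − 4y = −41.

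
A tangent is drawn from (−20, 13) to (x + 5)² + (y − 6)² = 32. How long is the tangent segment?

Centre (−5, 6), r² = 32. |PO|² = (−15)² + (7)² = 274.
Power of the point: PT² = |PO|² − r² = 242, so PT = 11√2.

11√2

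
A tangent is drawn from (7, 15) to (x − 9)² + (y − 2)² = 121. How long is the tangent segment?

Centre (9, 2), r² = 121. |PO|² = (−2)² + (13)² = 173.
The tangent meets the radius at right angles, so tangent² = |PO|² − r² = 173 − 121 = 52.

2√13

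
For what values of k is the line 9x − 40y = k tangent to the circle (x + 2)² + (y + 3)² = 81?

k = −267 or k = 471

The line touches the circle iff its distance from (−2, −3) is 9:
|9·(−2) − 40·(−3) − k| / √1681 = 9
|k − (102)| = 9·41, so k = 471 or k = −267.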